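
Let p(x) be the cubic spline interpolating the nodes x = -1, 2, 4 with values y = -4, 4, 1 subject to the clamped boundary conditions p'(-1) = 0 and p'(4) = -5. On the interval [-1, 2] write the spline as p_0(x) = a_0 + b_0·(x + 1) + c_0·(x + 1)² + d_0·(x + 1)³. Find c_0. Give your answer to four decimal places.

2.0833

Write m_i for p''(x_i). With h_i = 3, 2 and divided differences Δ_i = 8/3, -3/2, the continuity of p' gives the tridiagonal system
  3·m_0 + 10·m_1 + 2·m_2 = 6(Δ_1 - Δ_0) = -25
Clamped end conditions give two more equations: 2h_0·m_0 + h_0·m_1 = 6(Δ_0 - p'(-1)) = 16 and h_1·m_1 + 2h_1·m_2 = 6(p'(4) - Δ_1) = -21.
Solving: m_0 = 25/6, m_1 = -3, m_2 = -15/4.
On [-1, 2], with p_0(x) = a_0 + b_0·(x + 1) + c_0·(x + 1)² + d_0·(x + 1)³: c_0 = m_0/2 = 25/12, d_0 = (m_1 - m_0)/(6h_0) = -43/108, b_0 = Δ_0 - h_0(2m_0 + m_1)/6 = 0.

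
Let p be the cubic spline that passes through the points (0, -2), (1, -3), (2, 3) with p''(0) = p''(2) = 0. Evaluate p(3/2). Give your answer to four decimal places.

-0.6563

Write M_i for p''(x_i). With h_i = 1, 1 and divided differences Δ_i = -1, 6, the continuity of p' gives the tridiagonal system
  1·M_0 + 4·M_1 + 1·M_2 = 6(Δ_1 - Δ_0) = 42
Natural end conditions: M_0 = M_2 = 0.
Solving the tridiagonal system: M_0 = 0, M_1 = 21/2, M_2 = 0.
On [1, 2], p(x) = -3 + 5/2·(x - 1) + 21/4·(x - 1)² - 7/4·(x - 1)³.
With (x - 1) = 1/2: p(3/2) = -21/32.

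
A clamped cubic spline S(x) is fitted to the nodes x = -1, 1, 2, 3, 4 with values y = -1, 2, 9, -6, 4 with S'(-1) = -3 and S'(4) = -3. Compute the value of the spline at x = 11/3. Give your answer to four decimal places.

Write m_i for S''(x_i). With h_i = 2, 1, 1, 1 and divided differences Δ_i = 3/2, 7, -15, 10, the continuity of S' gives the tridiagonal system
  2·m_0 + 6·m_1 + 1·m_2 = 6(Δ_1 - Δ_0) = 33
  1·m_1 + 4·m_2 + 1·m_3 = 6(Δ_2 - Δ_1) = -132
  1·m_2 + 4·m_3 + 1·m_4 = 6(Δ_3 - Δ_2) = 150
Clamped end conditions give two more equations: 2h_0·m_0 + h_0·m_1 = 6(Δ_0 - S'(-1)) = 27 and h_3·m_3 + 2h_3·m_4 = 6(S'(4) - Δ_3) = -78.
Hence m_0 = -99/164, m_1 = 603/41, m_2 = -4431/82, m_3 = 2847/41, m_4 = -6045/82.
On [3, 4], S(x) = -6 - 141/164·(x - 3) + 2847/82·(x - 3)² - 3913/164·(x - 3)³.
With (x - 3) = 2/3: S(11/3) = 3959/2214.

1.7882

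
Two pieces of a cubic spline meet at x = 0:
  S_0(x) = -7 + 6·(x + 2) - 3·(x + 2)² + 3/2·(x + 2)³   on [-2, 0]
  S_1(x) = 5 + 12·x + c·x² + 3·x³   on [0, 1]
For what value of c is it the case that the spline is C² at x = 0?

6

S_0''(x) = -6 + 9·(x + 2), so S_0''(0) = 12. On the right, S_1''(0) = 2c, so c = 6.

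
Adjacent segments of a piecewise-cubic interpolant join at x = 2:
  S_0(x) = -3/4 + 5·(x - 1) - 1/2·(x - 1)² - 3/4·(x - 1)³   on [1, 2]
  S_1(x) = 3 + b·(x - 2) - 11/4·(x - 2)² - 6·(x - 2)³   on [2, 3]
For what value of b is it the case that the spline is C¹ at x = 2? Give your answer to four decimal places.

S_0'(x) = 5 - 1·(x - 1) - 9/4·(x - 1)², so S_0'(2) = 7/4. On the right, S_1'(2) = b, so b = 7/4.

1.7500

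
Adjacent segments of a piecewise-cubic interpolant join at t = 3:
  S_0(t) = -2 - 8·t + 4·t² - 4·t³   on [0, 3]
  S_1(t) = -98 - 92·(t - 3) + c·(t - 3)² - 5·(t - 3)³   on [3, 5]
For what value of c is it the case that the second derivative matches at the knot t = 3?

S_0''(t) = 8 - 24·t, so S_0''(3) = -64. On the right, S_1''(3) = 2c, so c = -32.

-32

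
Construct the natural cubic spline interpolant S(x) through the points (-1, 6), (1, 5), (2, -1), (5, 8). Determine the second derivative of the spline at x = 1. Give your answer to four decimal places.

Write M_i for S''(x_i). With h_i = 2, 1, 3 and divided differences Δ_i = -1/2, -6, 3, the continuity of S' gives the tridiagonal system
  2·M_0 + 6·M_1 + 1·M_2 = 6(Δ_1 - Δ_0) = -33
  1·M_1 + 8·M_2 + 3·M_3 = 6(Δ_2 - Δ_1) = 54
Natural end conditions: M_0 = M_3 = 0.
Solving the tridiagonal system: M_0 = 0, M_1 = -318/47, M_2 = 357/47, M_3 = 0.

-6.7660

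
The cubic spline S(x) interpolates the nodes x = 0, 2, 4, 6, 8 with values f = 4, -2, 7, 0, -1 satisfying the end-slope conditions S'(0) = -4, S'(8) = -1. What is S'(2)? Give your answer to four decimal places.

1.8661

With M_i denoting the second derivative at x_i, h_i = 2, 2, 2, 2, and Δ_i = (y_(i+1) − y_i)/h_i = -3, 9/2, -7/2, -1/2:
  2·M_0 + 8·M_1 + 2·M_2 = 6(Δ_1 - Δ_0) = 45
  2·M_1 + 8·M_2 + 2·M_3 = 6(Δ_2 - Δ_1) = -48
  2·M_2 + 8·M_3 + 2·M_4 = 6(Δ_3 - Δ_2) = 18
Clamped end conditions give two more equations: 2h_0·M_0 + h_0·M_1 = 6(Δ_0 - S'(0)) = 6 and h_3·M_3 + 2h_3·M_4 = 6(S'(8) - Δ_3) = -3.
Forward elimination and back-substitution give M_0 = -321/112, M_1 = 489/56, M_2 = -153/16, M_3 = 309/56, M_4 = -393/112.
On [2, 4], S'(x) = b_1 + 2c_1·(x - 2) + 3d_1·(x - 2)² with b_1 = Δ_1 - h_1(2M_1 + M_2)/6 = 209/112, c_1 = M_1/2 = 489/112, d_1 = (M_2 - M_1)/(6h_1) = -683/448. So S'(2) = 209/112.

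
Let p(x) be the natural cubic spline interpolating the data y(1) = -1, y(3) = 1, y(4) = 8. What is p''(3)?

6

Write M_i for p''(x_i). With h_i = 2, 1 and divided differences Δ_i = 1, 7, the continuity of p' gives the tridiagonal system
  2·M_0 + 6·M_1 + 1·M_2 = 6(Δ_1 - Δ_0) = 36
Natural end conditions: M_0 = M_2 = 0.
Solving: M_0 = 0, M_1 = 6, M_2 = 0.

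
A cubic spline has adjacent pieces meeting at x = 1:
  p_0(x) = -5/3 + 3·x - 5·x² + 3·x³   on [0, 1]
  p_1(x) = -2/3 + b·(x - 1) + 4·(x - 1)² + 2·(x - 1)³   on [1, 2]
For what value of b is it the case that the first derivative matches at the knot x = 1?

p_0'(x) = 3 - 10·x + 9·x², so p_0'(1) = 2. On the right, p_1'(1) = b, so b = 2.

2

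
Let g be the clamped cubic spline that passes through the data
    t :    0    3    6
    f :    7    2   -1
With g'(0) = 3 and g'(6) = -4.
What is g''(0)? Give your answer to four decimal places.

Let σ_i = g''(x_i). Step sizes h_i = 3, 3; slopes of the chords Δ_i = (y_(i+1) - y_i)/h_i = -5/3, -1.
  3·σ_0 + 12·σ_1 + 3·σ_2 = 6(Δ_1 - Δ_0) = 4
Clamped end conditions give two more equations: 2h_0·σ_0 + h_0·σ_1 = 6(Δ_0 - g'(0)) = -28 and h_1·σ_1 + 2h_1·σ_2 = 6(g'(6) - Δ_1) = -18.
Solving: σ_0 = -37/6, σ_1 = 3, σ_2 = -9/2.

-6.1667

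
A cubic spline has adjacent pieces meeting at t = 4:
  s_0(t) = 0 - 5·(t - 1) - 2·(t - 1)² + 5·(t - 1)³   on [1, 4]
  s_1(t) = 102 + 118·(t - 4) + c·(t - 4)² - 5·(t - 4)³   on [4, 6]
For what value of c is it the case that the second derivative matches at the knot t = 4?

43

s_0''(t) = -4 + 30·(t - 1), so s_0''(4) = 86. On the right, s_1''(4) = 2c, so c = 43.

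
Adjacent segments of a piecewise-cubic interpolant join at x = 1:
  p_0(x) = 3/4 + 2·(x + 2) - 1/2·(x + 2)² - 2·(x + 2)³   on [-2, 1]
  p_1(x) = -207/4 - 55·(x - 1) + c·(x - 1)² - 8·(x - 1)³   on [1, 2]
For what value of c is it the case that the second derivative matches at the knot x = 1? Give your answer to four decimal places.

-18.5000

p_0''(x) = -1 - 12·(x + 2), so p_0''(1) = -37. On the right, p_1''(1) = 2c, so c = -37/2.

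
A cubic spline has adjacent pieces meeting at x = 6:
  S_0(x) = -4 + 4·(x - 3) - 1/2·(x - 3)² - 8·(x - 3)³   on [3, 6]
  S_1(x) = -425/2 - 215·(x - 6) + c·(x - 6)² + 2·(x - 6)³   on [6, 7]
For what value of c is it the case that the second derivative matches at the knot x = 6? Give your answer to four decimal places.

S_0''(x) = -1 - 48·(x - 3), so S_0''(6) = -145. On the right, S_1''(6) = 2c, so c = -145/2.

-72.5000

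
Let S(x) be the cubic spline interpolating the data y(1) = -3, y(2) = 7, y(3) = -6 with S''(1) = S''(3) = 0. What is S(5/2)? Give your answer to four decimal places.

Write M_i for S''(x_i). With h_i = 1, 1 and divided differences Δ_i = 10, -13, the continuity of S' gives the tridiagonal system
  1·M_0 + 4·M_1 + 1·M_2 = 6(Δ_1 - Δ_0) = -138
Natural end conditions: M_0 = M_2 = 0.
Solving: M_0 = 0, M_1 = -69/2, M_2 = 0.
On [2, 3], S(x) = 7 - 3/2·(x - 2) - 69/4·(x - 2)² + 23/4·(x - 2)³.
With (x - 2) = 1/2: S(5/2) = 85/32.

2.6563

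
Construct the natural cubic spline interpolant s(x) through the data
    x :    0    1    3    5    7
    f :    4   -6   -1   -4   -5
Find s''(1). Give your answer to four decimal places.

Let M_i = s''(x_i). Step sizes h_i = 1, 2, 2, 2; slopes of the chords Δ_i = (y_(i+1) - y_i)/h_i = -10, 5/2, -3/2, -1/2.
  1·M_0 + 6·M_1 + 2·M_2 = 6(Δ_1 - Δ_0) = 75
  2·M_1 + 8·M_2 + 2·M_3 = 6(Δ_2 - Δ_1) = -24
  2·M_2 + 8·M_3 + 2·M_4 = 6(Δ_3 - Δ_2) = 6
Natural end conditions: M_0 = M_4 = 0.
Forward elimination and back-substitution give M_0 = 0, M_1 = 1227/82, M_2 = -303/41, M_3 = 213/82, M_4 = 0.

14.9634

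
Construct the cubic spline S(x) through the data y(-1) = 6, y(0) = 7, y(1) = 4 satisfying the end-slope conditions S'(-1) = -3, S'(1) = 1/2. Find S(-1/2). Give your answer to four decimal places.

6.2344

Let M_i = S''(x_i). Step sizes h_i = 1, 1; slopes of the chords Δ_i = (y_(i+1) - y_i)/h_i = 1, -3.
  1·M_0 + 4·M_1 + 1·M_2 = 6(Δ_1 - Δ_0) = -24
Clamped end conditions give two more equations: 2h_0·M_0 + h_0·M_1 = 6(Δ_0 - S'(-1)) = 24 and h_1·M_1 + 2h_1·M_2 = 6(S'(1) - Δ_1) = 21.
Solving the tridiagonal system: M_0 = 79/4, M_1 = -31/2, M_2 = 73/4.
On [-1, 0], S(x) = 6 - 3·(x + 1) + 79/8·(x + 1)² - 47/8·(x + 1)³.
With (x + 1) = 1/2: S(-1/2) = 399/64.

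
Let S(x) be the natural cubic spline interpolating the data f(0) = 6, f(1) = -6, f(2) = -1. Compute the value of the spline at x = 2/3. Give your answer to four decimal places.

-3.5741

Put σ_i = S'' at the i-th knot. Here h = (1, 1) and Δ = (-12, 5), so the interior equations h_(i-1)·σ_(i-1) + 2(h_(i-1)+h_i)·σ_i + h_i·σ_(i+1) = 6(Δ_i − Δ_(i-1)) read
  1·σ_0 + 4·σ_1 + 1·σ_2 = 6(Δ_1 - Δ_0) = 102
Natural end conditions: σ_0 = σ_2 = 0.
Solving the tridiagonal system: σ_0 = 0, σ_1 = 51/2, σ_2 = 0.
On [0, 1], S(x) = 6 - 65/4·x + 0·x² + 17/4·x³.
With x = 2/3: S(2/3) = -193/54.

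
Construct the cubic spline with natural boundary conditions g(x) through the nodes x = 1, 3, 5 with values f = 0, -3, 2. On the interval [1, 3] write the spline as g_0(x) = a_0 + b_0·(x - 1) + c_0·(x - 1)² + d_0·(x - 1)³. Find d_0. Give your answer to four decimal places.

Put σ_i = g'' at the i-th knot. Here h = (2, 2) and Δ = (-3/2, 5/2), so the interior equations h_(i-1)·σ_(i-1) + 2(h_(i-1)+h_i)·σ_i + h_i·σ_(i+1) = 6(Δ_i − Δ_(i-1)) read
  2·σ_0 + 8·σ_1 + 2·σ_2 = 6(Δ_1 - Δ_0) = 24
Natural end conditions: σ_0 = σ_2 = 0.
Hence σ_0 = 0, σ_1 = 3, σ_2 = 0.
On [1, 3], with g_0(x) = a_0 + b_0·(x - 1) + c_0·(x - 1)² + d_0·(x - 1)³: c_0 = σ_0/2 = 0, d_0 = (σ_1 - σ_0)/(6h_0) = 1/4, b_0 = Δ_0 - h_0(2σ_0 + σ_1)/6 = -5/2.

0.2500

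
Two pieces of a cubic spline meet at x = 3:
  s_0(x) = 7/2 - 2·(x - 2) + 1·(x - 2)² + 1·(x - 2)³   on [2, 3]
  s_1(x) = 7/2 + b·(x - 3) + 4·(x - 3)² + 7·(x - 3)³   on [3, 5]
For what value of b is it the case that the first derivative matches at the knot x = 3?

s_0'(x) = -2 + 2·(x - 2) + 3·(x - 2)², so s_0'(3) = 3. On the right, s_1'(3) = b, so b = 3.

3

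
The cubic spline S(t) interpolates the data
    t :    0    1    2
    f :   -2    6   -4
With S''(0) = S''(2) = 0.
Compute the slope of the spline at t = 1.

-1

Put σ_i = S'' at the i-th knot. Here h = (1, 1) and Δ = (8, -10), so the interior equations h_(i-1)·σ_(i-1) + 2(h_(i-1)+h_i)·σ_i + h_i·σ_(i+1) = 6(Δ_i − Δ_(i-1)) read
  1·σ_0 + 4·σ_1 + 1·σ_2 = 6(Δ_1 - Δ_0) = -108
Natural end conditions: σ_0 = σ_2 = 0.
Solving: σ_0 = 0, σ_1 = -27, σ_2 = 0.
On [1, 2], S'(t) = b_1 + 2c_1·(t - 1) + 3d_1·(t - 1)² with b_1 = Δ_1 - h_1(2σ_1 + σ_2)/6 = -1, c_1 = σ_1/2 = -27/2, d_1 = (σ_2 - σ_1)/(6h_1) = 9/2. So S'(1) = -1.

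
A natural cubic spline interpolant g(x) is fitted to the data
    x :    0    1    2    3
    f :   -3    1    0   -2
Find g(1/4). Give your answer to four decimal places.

Let m_i = g''(x_i). Step sizes h_i = 1, 1, 1; slopes of the chords Δ_i = (y_(i+1) - y_i)/h_i = 4, -1, -2.
  1·m_0 + 4·m_1 + 1·m_2 = 6(Δ_1 - Δ_0) = -30
  1·m_1 + 4·m_2 + 1·m_3 = 6(Δ_2 - Δ_1) = -6
Natural end conditions: m_0 = m_3 = 0.
Hence m_0 = 0, m_1 = -38/5, m_2 = 2/5, m_3 = 0.
On [0, 1], g(x) = -3 + 79/15·x + 0·x² - 19/15·x³.
With x = 1/4: g(1/4) = -109/64.

-1.7031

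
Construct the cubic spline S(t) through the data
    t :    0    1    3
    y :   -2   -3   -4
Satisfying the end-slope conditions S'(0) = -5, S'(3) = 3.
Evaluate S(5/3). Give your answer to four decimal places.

-3.7284

With m_i denoting the second derivative at x_i, h_i = 1, 2, and Δ_i = (y_(i+1) − y_i)/h_i = -1, -1/2:
  1·m_0 + 6·m_1 + 2·m_2 = 6(Δ_1 - Δ_0) = 3
Clamped end conditions give two more equations: 2h_0·m_0 + h_0·m_1 = 6(Δ_0 - S'(0)) = 24 and h_1·m_1 + 2h_1·m_2 = 6(S'(3) - Δ_1) = 21.
Forward elimination and back-substitution give m_0 = 85/6, m_1 = -13/3, m_2 = 89/12.
On [1, 3], S(t) = -3 - 1/12·(t - 1) - 13/6·(t - 1)² + 47/48·(t - 1)³.
With (t - 1) = 2/3: S(5/3) = -302/81.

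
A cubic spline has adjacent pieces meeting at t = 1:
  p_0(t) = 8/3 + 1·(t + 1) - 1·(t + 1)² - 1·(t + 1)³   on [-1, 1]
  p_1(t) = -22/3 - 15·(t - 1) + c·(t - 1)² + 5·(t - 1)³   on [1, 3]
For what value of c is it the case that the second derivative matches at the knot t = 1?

p_0''(t) = -2 - 6·(t + 1), so p_0''(1) = -14. On the right, p_1''(1) = 2c, so c = -7.

-7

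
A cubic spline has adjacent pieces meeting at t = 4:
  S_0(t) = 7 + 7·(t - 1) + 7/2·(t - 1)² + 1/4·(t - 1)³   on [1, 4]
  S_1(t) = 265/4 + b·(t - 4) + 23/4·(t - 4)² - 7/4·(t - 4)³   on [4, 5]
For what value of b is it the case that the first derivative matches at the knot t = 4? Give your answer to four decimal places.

34.7500

S_0'(t) = 7 + 7·(t - 1) + 3/4·(t - 1)², so S_0'(4) = 139/4. On the right, S_1'(4) = b, so b = 139/4.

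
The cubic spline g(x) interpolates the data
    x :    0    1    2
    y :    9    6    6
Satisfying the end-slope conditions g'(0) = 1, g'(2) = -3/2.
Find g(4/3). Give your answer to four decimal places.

5.7963

With σ_i denoting the second derivative at x_i, h_i = 1, 1, and Δ_i = (y_(i+1) − y_i)/h_i = -3, 0:
  1·σ_0 + 4·σ_1 + 1·σ_2 = 6(Δ_1 - Δ_0) = 18
Clamped end conditions give two more equations: 2h_0·σ_0 + h_0·σ_1 = 6(Δ_0 - g'(0)) = -24 and h_1·σ_1 + 2h_1·σ_2 = 6(g'(2) - Δ_1) = -9.
Solving the tridiagonal system: σ_0 = -71/4, σ_1 = 23/2, σ_2 = -41/4.
On [1, 2], g(x) = 6 - 17/8·(x - 1) + 23/4·(x - 1)² - 29/8·(x - 1)³.
With (x - 1) = 1/3: g(4/3) = 313/54.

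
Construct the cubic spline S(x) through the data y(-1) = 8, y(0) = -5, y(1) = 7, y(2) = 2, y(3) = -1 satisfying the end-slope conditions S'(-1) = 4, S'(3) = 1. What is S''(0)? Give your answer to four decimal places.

70.7143

Put m_i = S'' at the i-th knot. Here h = (1, 1, 1, 1) and Δ = (-13, 12, -5, -3), so the interior equations h_(i-1)·m_(i-1) + 2(h_(i-1)+h_i)·m_i + h_i·m_(i+1) = 6(Δ_i − Δ_(i-1)) read
  1·m_0 + 4·m_1 + 1·m_2 = 6(Δ_1 - Δ_0) = 150
  1·m_1 + 4·m_2 + 1·m_3 = 6(Δ_2 - Δ_1) = -102
  1·m_2 + 4·m_3 + 1·m_4 = 6(Δ_3 - Δ_2) = 12
Clamped end conditions give two more equations: 2h_0·m_0 + h_0·m_1 = 6(Δ_0 - S'(-1)) = -102 and h_3·m_3 + 2h_3·m_4 = 6(S'(3) - Δ_3) = 24.
Solving the tridiagonal system: m_0 = -1209/14, m_1 = 495/7, m_2 = -93/2, m_3 = 93/7, m_4 = 75/14.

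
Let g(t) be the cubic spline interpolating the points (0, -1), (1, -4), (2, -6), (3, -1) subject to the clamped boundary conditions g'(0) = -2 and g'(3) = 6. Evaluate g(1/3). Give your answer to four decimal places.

-1.8025

With M_i denoting the second derivative at x_i, h_i = 1, 1, 1, and Δ_i = (y_(i+1) − y_i)/h_i = -3, -2, 5:
  1·M_0 + 4·M_1 + 1·M_2 = 6(Δ_1 - Δ_0) = 6
  1·M_1 + 4·M_2 + 1·M_3 = 6(Δ_2 - Δ_1) = 42
Clamped end conditions give two more equations: 2h_0·M_0 + h_0·M_1 = 6(Δ_0 - g'(0)) = -6 and h_2·M_2 + 2h_2·M_3 = 6(g'(3) - Δ_2) = 6.
Solving the tridiagonal system: M_0 = -8/3, M_1 = -2/3, M_2 = 34/3, M_3 = -8/3.
On [0, 1], g(t) = -1 - 2·t - 4/3·t² + 1/3·t³.
With t = 1/3: g(1/3) = -146/81.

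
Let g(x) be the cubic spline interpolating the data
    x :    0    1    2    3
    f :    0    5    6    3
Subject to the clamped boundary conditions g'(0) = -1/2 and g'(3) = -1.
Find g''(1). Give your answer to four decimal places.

-9.9333

With σ_i denoting the second derivative at x_i, h_i = 1, 1, 1, and Δ_i = (y_(i+1) − y_i)/h_i = 5, 1, -3:
  1·σ_0 + 4·σ_1 + 1·σ_2 = 6(Δ_1 - Δ_0) = -24
  1·σ_1 + 4·σ_2 + 1·σ_3 = 6(Δ_2 - Δ_1) = -24
Clamped end conditions give two more equations: 2h_0·σ_0 + h_0·σ_1 = 6(Δ_0 - g'(0)) = 33 and h_2·σ_2 + 2h_2·σ_3 = 6(g'(3) - Δ_2) = 12.
Solving: σ_0 = 322/15, σ_1 = -149/15, σ_2 = -86/15, σ_3 = 133/15.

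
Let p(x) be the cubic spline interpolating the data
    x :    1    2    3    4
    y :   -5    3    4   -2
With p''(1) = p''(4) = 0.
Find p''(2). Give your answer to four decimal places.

-8.4000

Write σ_i for p''(x_i). With h_i = 1, 1, 1 and divided differences Δ_i = 8, 1, -6, the continuity of p' gives the tridiagonal system
  1·σ_0 + 4·σ_1 + 1·σ_2 = 6(Δ_1 - Δ_0) = -42
  1·σ_1 + 4·σ_2 + 1·σ_3 = 6(Δ_2 - Δ_1) = -42
Natural end conditions: σ_0 = σ_3 = 0.
Forward elimination and back-substitution give σ_0 = 0, σ_1 = -42/5, σ_2 = -42/5, σ_3 = 0.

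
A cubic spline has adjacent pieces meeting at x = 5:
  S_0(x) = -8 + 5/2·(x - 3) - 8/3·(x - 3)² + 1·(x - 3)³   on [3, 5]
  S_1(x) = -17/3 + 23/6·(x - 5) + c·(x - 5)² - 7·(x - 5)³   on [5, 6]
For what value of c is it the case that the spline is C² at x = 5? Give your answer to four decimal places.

S_0''(x) = -16/3 + 6·(x - 3), so S_0''(5) = 20/3. On the right, S_1''(5) = 2c, so c = 10/3.

3.3333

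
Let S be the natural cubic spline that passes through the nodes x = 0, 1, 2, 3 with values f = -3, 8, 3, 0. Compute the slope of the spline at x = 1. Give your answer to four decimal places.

2.2000

With m_i denoting the second derivative at x_i, h_i = 1, 1, 1, and Δ_i = (y_(i+1) − y_i)/h_i = 11, -5, -3:
  1·m_0 + 4·m_1 + 1·m_2 = 6(Δ_1 - Δ_0) = -96
  1·m_1 + 4·m_2 + 1·m_3 = 6(Δ_2 - Δ_1) = 12
Natural end conditions: m_0 = m_3 = 0.
Solving: m_0 = 0, m_1 = -132/5, m_2 = 48/5, m_3 = 0.
On [1, 2], S'(x) = b_1 + 2c_1·(x - 1) + 3d_1·(x - 1)² with b_1 = Δ_1 - h_1(2m_1 + m_2)/6 = 11/5, c_1 = m_1/2 = -66/5, d_1 = (m_2 - m_1)/(6h_1) = 6. So S'(1) = 11/5.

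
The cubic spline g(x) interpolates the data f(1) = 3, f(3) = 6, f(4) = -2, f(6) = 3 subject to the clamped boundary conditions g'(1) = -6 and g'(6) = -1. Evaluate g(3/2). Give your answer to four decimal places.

2.2090

With σ_i denoting the second derivative at x_i, h_i = 2, 1, 2, and Δ_i = (y_(i+1) − y_i)/h_i = 3/2, -8, 5/2:
  2·σ_0 + 6·σ_1 + 1·σ_2 = 6(Δ_1 - Δ_0) = -57
  1·σ_1 + 6·σ_2 + 2·σ_3 = 6(Δ_2 - Δ_1) = 63
Clamped end conditions give two more equations: 2h_0·σ_0 + h_0·σ_1 = 6(Δ_0 - g'(1)) = 45 and h_2·σ_2 + 2h_2·σ_3 = 6(g'(6) - Δ_2) = -21.
Forward elimination and back-substitution give σ_0 = 337/16, σ_1 = -157/8, σ_2 = 149/8, σ_3 = -233/16.
On [1, 3], g(x) = 3 - 6·(x - 1) + 337/32·(x - 1)² - 217/64·(x - 1)³.
With (x - 1) = 1/2: g(3/2) = 1131/512.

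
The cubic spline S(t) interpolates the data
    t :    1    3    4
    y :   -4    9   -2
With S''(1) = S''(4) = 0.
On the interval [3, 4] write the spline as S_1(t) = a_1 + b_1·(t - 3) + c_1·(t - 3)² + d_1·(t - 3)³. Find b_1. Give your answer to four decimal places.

-5.1667

Put M_i = S'' at the i-th knot. Here h = (2, 1) and Δ = (13/2, -11), so the interior equations h_(i-1)·M_(i-1) + 2(h_(i-1)+h_i)·M_i + h_i·M_(i+1) = 6(Δ_i − Δ_(i-1)) read
  2·M_0 + 6·M_1 + 1·M_2 = 6(Δ_1 - Δ_0) = -105
Natural end conditions: M_0 = M_2 = 0.
Solving the tridiagonal system: M_0 = 0, M_1 = -35/2, M_2 = 0.
On [3, 4], with S_1(t) = a_1 + b_1·(t - 3) + c_1·(t - 3)² + d_1·(t - 3)³: c_1 = M_1/2 = -35/4, d_1 = (M_2 - M_1)/(6h_1) = 35/12, b_1 = Δ_1 - h_1(2M_1 + M_2)/6 = -31/6.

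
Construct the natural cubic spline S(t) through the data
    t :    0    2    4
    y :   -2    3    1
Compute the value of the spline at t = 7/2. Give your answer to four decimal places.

Let M_i = S''(x_i). Step sizes h_i = 2, 2; slopes of the chords Δ_i = (y_(i+1) - y_i)/h_i = 5/2, -1.
  2·M_0 + 8·M_1 + 2·M_2 = 6(Δ_1 - Δ_0) = -21
Natural end conditions: M_0 = M_2 = 0.
Solving: M_0 = 0, M_1 = -21/8, M_2 = 0.
On [2, 4], S(t) = 3 + 3/4·(t - 2) - 21/16·(t - 2)² + 7/32·(t - 2)³.
With (t - 2) = 3/2: S(7/2) = 489/256.

1.9102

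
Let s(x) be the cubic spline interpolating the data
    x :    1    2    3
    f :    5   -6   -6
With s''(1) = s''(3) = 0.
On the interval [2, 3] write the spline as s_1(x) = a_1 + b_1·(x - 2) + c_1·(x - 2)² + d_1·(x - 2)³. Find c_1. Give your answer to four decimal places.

8.2500

Put M_i = s'' at the i-th knot. Here h = (1, 1) and Δ = (-11, 0), so the interior equations h_(i-1)·M_(i-1) + 2(h_(i-1)+h_i)·M_i + h_i·M_(i+1) = 6(Δ_i − Δ_(i-1)) read
  1·M_0 + 4·M_1 + 1·M_2 = 6(Δ_1 - Δ_0) = 66
Natural end conditions: M_0 = M_2 = 0.
Hence M_0 = 0, M_1 = 33/2, M_2 = 0.
On [2, 3], with s_1(x) = a_1 + b_1·(x - 2) + c_1·(x - 2)² + d_1·(x - 2)³: c_1 = M_1/2 = 33/4, d_1 = (M_2 - M_1)/(6h_1) = -11/4, b_1 = Δ_1 - h_1(2M_1 + M_2)/6 = -11/2.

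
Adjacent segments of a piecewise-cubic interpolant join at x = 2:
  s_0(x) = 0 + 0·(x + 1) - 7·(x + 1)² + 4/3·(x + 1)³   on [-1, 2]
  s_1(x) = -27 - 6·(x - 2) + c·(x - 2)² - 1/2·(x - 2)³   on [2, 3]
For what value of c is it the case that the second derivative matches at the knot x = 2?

s_0''(x) = -14 + 8·(x + 1), so s_0''(2) = 10. On the right, s_1''(2) = 2c, so c = 5.

5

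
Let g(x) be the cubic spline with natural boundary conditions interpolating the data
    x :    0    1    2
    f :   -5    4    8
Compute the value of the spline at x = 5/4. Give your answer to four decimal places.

With m_i denoting the second derivative at x_i, h_i = 1, 1, and Δ_i = (y_(i+1) − y_i)/h_i = 9, 4:
  1·m_0 + 4·m_1 + 1·m_2 = 6(Δ_1 - Δ_0) = -30
Natural end conditions: m_0 = m_2 = 0.
Forward elimination and back-substitution give m_0 = 0, m_1 = -15/2, m_2 = 0.
On [1, 2], g(x) = 4 + 13/2·(x - 1) - 15/4·(x - 1)² + 5/4·(x - 1)³.
With (x - 1) = 1/4: g(5/4) = 1385/256.

5.4102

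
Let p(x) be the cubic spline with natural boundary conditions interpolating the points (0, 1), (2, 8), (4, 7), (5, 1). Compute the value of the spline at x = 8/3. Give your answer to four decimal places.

9.0741

Let σ_i = p''(x_i). Step sizes h_i = 2, 2, 1; slopes of the chords Δ_i = (y_(i+1) - y_i)/h_i = 7/2, -1/2, -6.
  2·σ_0 + 8·σ_1 + 2·σ_2 = 6(Δ_1 - Δ_0) = -24
  2·σ_1 + 6·σ_2 + 1·σ_3 = 6(Δ_2 - Δ_1) = -33
Natural end conditions: σ_0 = σ_3 = 0.
Solving the tridiagonal system: σ_0 = 0, σ_1 = -39/22, σ_2 = -54/11, σ_3 = 0.
On [2, 4], p(x) = 8 + 51/22·(x - 2) - 39/44·(x - 2)² - 23/88·(x - 2)³.
With (x - 2) = 2/3: p(8/3) = 245/27.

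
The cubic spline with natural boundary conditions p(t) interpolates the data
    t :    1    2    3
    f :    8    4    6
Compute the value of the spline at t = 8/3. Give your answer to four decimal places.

Write M_i for p''(x_i). With h_i = 1, 1 and divided differences Δ_i = -4, 2, the continuity of p' gives the tridiagonal system
  1·M_0 + 4·M_1 + 1·M_2 = 6(Δ_1 - Δ_0) = 36
Natural end conditions: M_0 = M_2 = 0.
Solving the tridiagonal system: M_0 = 0, M_1 = 9, M_2 = 0.
On [2, 3], p(t) = 4 - 1·(t - 2) + 9/2·(t - 2)² - 3/2·(t - 2)³.
With (t - 2) = 2/3: p(8/3) = 44/9.

4.8889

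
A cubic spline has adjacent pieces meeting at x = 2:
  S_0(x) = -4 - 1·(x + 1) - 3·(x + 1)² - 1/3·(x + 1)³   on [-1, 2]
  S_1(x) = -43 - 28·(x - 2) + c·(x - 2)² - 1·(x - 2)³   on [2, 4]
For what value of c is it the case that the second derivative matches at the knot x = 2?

-6

S_0''(x) = -6 - 2·(x + 1), so S_0''(2) = -12. On the right, S_1''(2) = 2c, so c = -6.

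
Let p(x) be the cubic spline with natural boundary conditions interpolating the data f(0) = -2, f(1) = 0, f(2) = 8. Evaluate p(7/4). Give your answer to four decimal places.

Let M_i = p''(x_i). Step sizes h_i = 1, 1; slopes of the chords Δ_i = (y_(i+1) - y_i)/h_i = 2, 8.
  1·M_0 + 4·M_1 + 1·M_2 = 6(Δ_1 - Δ_0) = 36
Natural end conditions: M_0 = M_2 = 0.
Solving the tridiagonal system: M_0 = 0, M_1 = 9, M_2 = 0.
On [1, 2], p(x) = 0 + 5·(x - 1) + 9/2·(x - 1)² - 3/2·(x - 1)³.
With (x - 1) = 3/4: p(7/4) = 723/128.

5.6484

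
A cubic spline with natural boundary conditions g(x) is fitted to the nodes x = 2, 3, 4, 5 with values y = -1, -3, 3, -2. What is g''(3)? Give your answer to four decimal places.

Put m_i = g'' at the i-th knot. Here h = (1, 1, 1) and Δ = (-2, 6, -5), so the interior equations h_(i-1)·m_(i-1) + 2(h_(i-1)+h_i)·m_i + h_i·m_(i+1) = 6(Δ_i − Δ_(i-1)) read
  1·m_0 + 4·m_1 + 1·m_2 = 6(Δ_1 - Δ_0) = 48
  1·m_1 + 4·m_2 + 1·m_3 = 6(Δ_2 - Δ_1) = -66
Natural end conditions: m_0 = m_3 = 0.
Hence m_0 = 0, m_1 = 86/5, m_2 = -104/5, m_3 = 0.

17.2000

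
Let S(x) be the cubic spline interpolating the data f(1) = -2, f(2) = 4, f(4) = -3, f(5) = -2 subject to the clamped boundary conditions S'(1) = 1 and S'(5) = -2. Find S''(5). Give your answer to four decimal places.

-15.5143

With M_i denoting the second derivative at x_i, h_i = 1, 2, 1, and Δ_i = (y_(i+1) − y_i)/h_i = 6, -7/2, 1:
  1·M_0 + 6·M_1 + 2·M_2 = 6(Δ_1 - Δ_0) = -57
  2·M_1 + 6·M_2 + 1·M_3 = 6(Δ_2 - Δ_1) = 27
Clamped end conditions give two more equations: 2h_0·M_0 + h_0·M_1 = 6(Δ_0 - S'(1)) = 30 and h_2·M_2 + 2h_2·M_3 = 6(S'(5) - Δ_2) = -18.
Solving: M_0 = 837/35, M_1 = -624/35, M_2 = 456/35, M_3 = -543/35.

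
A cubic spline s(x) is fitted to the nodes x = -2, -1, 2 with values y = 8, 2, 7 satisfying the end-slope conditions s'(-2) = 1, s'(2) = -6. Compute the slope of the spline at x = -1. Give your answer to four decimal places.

With σ_i denoting the second derivative at x_i, h_i = 1, 3, and Δ_i = (y_(i+1) − y_i)/h_i = -6, 5/3:
  1·σ_0 + 8·σ_1 + 3·σ_2 = 6(Δ_1 - Δ_0) = 46
Clamped end conditions give two more equations: 2h_0·σ_0 + h_0·σ_1 = 6(Δ_0 - s'(-2)) = -42 and h_1·σ_1 + 2h_1·σ_2 = 6(s'(2) - Δ_1) = -46.
Hence σ_0 = -57/2, σ_1 = 15, σ_2 = -91/6.
On [-1, 2], s'(x) = b_1 + 2c_1·(x + 1) + 3d_1·(x + 1)² with b_1 = Δ_1 - h_1(2σ_1 + σ_2)/6 = -23/4, c_1 = σ_1/2 = 15/2, d_1 = (σ_2 - σ_1)/(6h_1) = -181/108. So s'(-1) = -23/4.

-5.7500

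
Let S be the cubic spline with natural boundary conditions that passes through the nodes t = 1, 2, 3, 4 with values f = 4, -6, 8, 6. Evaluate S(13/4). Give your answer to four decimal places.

Put M_i = S'' at the i-th knot. Here h = (1, 1, 1) and Δ = (-10, 14, -2), so the interior equations h_(i-1)·M_(i-1) + 2(h_(i-1)+h_i)·M_i + h_i·M_(i+1) = 6(Δ_i − Δ_(i-1)) read
  1·M_0 + 4·M_1 + 1·M_2 = 6(Δ_1 - Δ_0) = 144
  1·M_1 + 4·M_2 + 1·M_3 = 6(Δ_2 - Δ_1) = -96
Natural end conditions: M_0 = M_3 = 0.
Forward elimination and back-substitution give M_0 = 0, M_1 = 224/5, M_2 = -176/5, M_3 = 0.
On [3, 4], S(t) = 8 + 146/15·(t - 3) - 88/5·(t - 3)² + 88/15·(t - 3)³.
With (t - 3) = 1/4: S(13/4) = 377/40.

9.4250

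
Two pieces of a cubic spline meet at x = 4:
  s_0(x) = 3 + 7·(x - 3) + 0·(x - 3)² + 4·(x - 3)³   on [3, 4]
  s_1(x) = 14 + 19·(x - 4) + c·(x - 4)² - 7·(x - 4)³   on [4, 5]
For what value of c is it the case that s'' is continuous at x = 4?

12

s_0''(x) = 0 + 24·(x - 3), so s_0''(4) = 24. On the right, s_1''(4) = 2c, so c = 12.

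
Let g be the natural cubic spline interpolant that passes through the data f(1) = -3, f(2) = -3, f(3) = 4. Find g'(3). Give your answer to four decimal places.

Write m_i for g''(x_i). With h_i = 1, 1 and divided differences Δ_i = 0, 7, the continuity of g' gives the tridiagonal system
  1·m_0 + 4·m_1 + 1·m_2 = 6(Δ_1 - Δ_0) = 42
Natural end conditions: m_0 = m_2 = 0.
Forward elimination and back-substitution give m_0 = 0, m_1 = 21/2, m_2 = 0.
On [2, 3], g'(x) = b_1 + 2c_1·(x - 2) + 3d_1·(x - 2)² with b_1 = Δ_1 - h_1(2m_1 + m_2)/6 = 7/2, c_1 = m_1/2 = 21/4, d_1 = (m_2 - m_1)/(6h_1) = -7/4. So g'(3) = 35/4.

8.7500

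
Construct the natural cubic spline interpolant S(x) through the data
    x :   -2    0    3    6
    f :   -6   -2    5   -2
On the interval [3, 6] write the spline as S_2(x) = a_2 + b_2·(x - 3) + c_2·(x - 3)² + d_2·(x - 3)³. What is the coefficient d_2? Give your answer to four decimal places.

Let M_i = S''(x_i). Step sizes h_i = 2, 3, 3; slopes of the chords Δ_i = (y_(i+1) - y_i)/h_i = 2, 7/3, -7/3.
  2·M_0 + 10·M_1 + 3·M_2 = 6(Δ_1 - Δ_0) = 2
  3·M_1 + 12·M_2 + 3·M_3 = 6(Δ_2 - Δ_1) = -28
Natural end conditions: M_0 = M_3 = 0.
Solving: M_0 = 0, M_1 = 36/37, M_2 = -286/111, M_3 = 0.
On [3, 6], with S_2(x) = a_2 + b_2·(x - 3) + c_2·(x - 3)² + d_2·(x - 3)³: c_2 = M_2/2 = -143/111, d_2 = (M_3 - M_2)/(6h_2) = 143/999, b_2 = Δ_2 - h_2(2M_2 + M_3)/6 = 9/37.

0.1431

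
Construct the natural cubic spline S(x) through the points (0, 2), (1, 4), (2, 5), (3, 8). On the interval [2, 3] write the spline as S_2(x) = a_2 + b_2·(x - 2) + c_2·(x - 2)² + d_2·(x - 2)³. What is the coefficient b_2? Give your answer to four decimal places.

Let M_i = S''(x_i). Step sizes h_i = 1, 1, 1; slopes of the chords Δ_i = (y_(i+1) - y_i)/h_i = 2, 1, 3.
  1·M_0 + 4·M_1 + 1·M_2 = 6(Δ_1 - Δ_0) = -6
  1·M_1 + 4·M_2 + 1·M_3 = 6(Δ_2 - Δ_1) = 12
Natural end conditions: M_0 = M_3 = 0.
Forward elimination and back-substitution give M_0 = 0, M_1 = -12/5, M_2 = 18/5, M_3 = 0.
On [2, 3], with S_2(x) = a_2 + b_2·(x - 2) + c_2·(x - 2)² + d_2·(x - 2)³: c_2 = M_2/2 = 9/5, d_2 = (M_3 - M_2)/(6h_2) = -3/5, b_2 = Δ_2 - h_2(2M_2 + M_3)/6 = 9/5.

1.8000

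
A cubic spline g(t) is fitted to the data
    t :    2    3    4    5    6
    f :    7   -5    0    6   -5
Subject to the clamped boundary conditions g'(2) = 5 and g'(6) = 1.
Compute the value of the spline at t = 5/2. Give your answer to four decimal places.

Put m_i = g'' at the i-th knot. Here h = (1, 1, 1, 1) and Δ = (-12, 5, 6, -11), so the interior equations h_(i-1)·m_(i-1) + 2(h_(i-1)+h_i)·m_i + h_i·m_(i+1) = 6(Δ_i − Δ_(i-1)) read
  1·m_0 + 4·m_1 + 1·m_2 = 6(Δ_1 - Δ_0) = 102
  1·m_1 + 4·m_2 + 1·m_3 = 6(Δ_2 - Δ_1) = 6
  1·m_2 + 4·m_3 + 1·m_4 = 6(Δ_3 - Δ_2) = -102
Clamped end conditions give two more equations: 2h_0·m_0 + h_0·m_1 = 6(Δ_0 - g'(2)) = -102 and h_3·m_3 + 2h_3·m_4 = 6(g'(6) - Δ_3) = 72.
Solving: m_0 = -1019/14, m_1 = 305/7, m_2 = 1/2, m_3 = -277/7, m_4 = 781/14.
On [2, 3], g(t) = 7 + 5·(t - 2) - 1019/28·(t - 2)² + 543/28·(t - 2)³.
With (t - 2) = 1/2: g(5/2) = 633/224.

2.8259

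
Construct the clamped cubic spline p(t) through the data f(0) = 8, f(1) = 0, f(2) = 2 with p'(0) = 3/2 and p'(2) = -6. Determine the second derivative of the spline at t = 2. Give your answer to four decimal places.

-42.7500

With m_i denoting the second derivative at x_i, h_i = 1, 1, and Δ_i = (y_(i+1) − y_i)/h_i = -8, 2:
  1·m_0 + 4·m_1 + 1·m_2 = 6(Δ_1 - Δ_0) = 60
Clamped end conditions give two more equations: 2h_0·m_0 + h_0·m_1 = 6(Δ_0 - p'(0)) = -57 and h_1·m_1 + 2h_1·m_2 = 6(p'(2) - Δ_1) = -48.
Forward elimination and back-substitution give m_0 = -189/4, m_1 = 75/2, m_2 = -171/4.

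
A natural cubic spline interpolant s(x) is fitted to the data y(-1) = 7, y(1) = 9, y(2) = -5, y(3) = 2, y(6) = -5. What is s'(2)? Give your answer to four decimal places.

-4.3052

Let σ_i = s''(x_i). Step sizes h_i = 2, 1, 1, 3; slopes of the chords Δ_i = (y_(i+1) - y_i)/h_i = 1, -14, 7, -7/3.
  2·σ_0 + 6·σ_1 + 1·σ_2 = 6(Δ_1 - Δ_0) = -90
  1·σ_1 + 4·σ_2 + 1·σ_3 = 6(Δ_2 - Δ_1) = 126
  1·σ_2 + 8·σ_3 + 3·σ_4 = 6(Δ_3 - Δ_2) = -56
Natural end conditions: σ_0 = σ_4 = 0.
Solving: σ_0 = 0, σ_1 = -1927/89, σ_2 = 3552/89, σ_3 = -1067/89, σ_4 = 0.
On [2, 3], s'(x) = b_2 + 2c_2·(x - 2) + 3d_2·(x - 2)² with b_2 = Δ_2 - h_2(2σ_2 + σ_3)/6 = -2299/534, c_2 = σ_2/2 = 1776/89, d_2 = (σ_3 - σ_2)/(6h_2) = -4619/534. So s'(2) = -2299/534.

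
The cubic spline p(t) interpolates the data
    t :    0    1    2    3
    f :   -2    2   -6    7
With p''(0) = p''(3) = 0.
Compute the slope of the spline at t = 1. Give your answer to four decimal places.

Write M_i for p''(x_i). With h_i = 1, 1, 1 and divided differences Δ_i = 4, -8, 13, the continuity of p' gives the tridiagonal system
  1·M_0 + 4·M_1 + 1·M_2 = 6(Δ_1 - Δ_0) = -72
  1·M_1 + 4·M_2 + 1·M_3 = 6(Δ_2 - Δ_1) = 126
Natural end conditions: M_0 = M_3 = 0.
Forward elimination and back-substitution give M_0 = 0, M_1 = -138/5, M_2 = 192/5, M_3 = 0.
On [1, 2], p'(t) = b_1 + 2c_1·(t - 1) + 3d_1·(t - 1)² with b_1 = Δ_1 - h_1(2M_1 + M_2)/6 = -26/5, c_1 = M_1/2 = -69/5, d_1 = (M_2 - M_1)/(6h_1) = 11. So p'(1) = -26/5.

-5.2000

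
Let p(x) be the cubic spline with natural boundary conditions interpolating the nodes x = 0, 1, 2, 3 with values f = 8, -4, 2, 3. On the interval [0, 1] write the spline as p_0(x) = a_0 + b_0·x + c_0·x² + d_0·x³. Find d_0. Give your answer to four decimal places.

5.1333

Write M_i for p''(x_i). With h_i = 1, 1, 1 and divided differences Δ_i = -12, 6, 1, the continuity of p' gives the tridiagonal system
  1·M_0 + 4·M_1 + 1·M_2 = 6(Δ_1 - Δ_0) = 108
  1·M_1 + 4·M_2 + 1·M_3 = 6(Δ_2 - Δ_1) = -30
Natural end conditions: M_0 = M_3 = 0.
Solving the tridiagonal system: M_0 = 0, M_1 = 154/5, M_2 = -76/5, M_3 = 0.
On [0, 1], with p_0(x) = a_0 + b_0·x + c_0·x² + d_0·x³: c_0 = M_0/2 = 0, d_0 = (M_1 - M_0)/(6h_0) = 77/15, b_0 = Δ_0 - h_0(2M_0 + M_1)/6 = -257/15.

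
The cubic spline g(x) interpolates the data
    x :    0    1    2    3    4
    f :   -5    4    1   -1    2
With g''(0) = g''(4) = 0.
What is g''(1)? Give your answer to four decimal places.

Let m_i = g''(x_i). Step sizes h_i = 1, 1, 1, 1; slopes of the chords Δ_i = (y_(i+1) - y_i)/h_i = 9, -3, -2, 3.
  1·m_0 + 4·m_1 + 1·m_2 = 6(Δ_1 - Δ_0) = -72
  1·m_1 + 4·m_2 + 1·m_3 = 6(Δ_2 - Δ_1) = 6
  1·m_2 + 4·m_3 + 1·m_4 = 6(Δ_3 - Δ_2) = 30
Natural end conditions: m_0 = m_4 = 0.
Solving the tridiagonal system: m_0 = 0, m_1 = -537/28, m_2 = 33/7, m_3 = 177/28, m_4 = 0.

-19.1786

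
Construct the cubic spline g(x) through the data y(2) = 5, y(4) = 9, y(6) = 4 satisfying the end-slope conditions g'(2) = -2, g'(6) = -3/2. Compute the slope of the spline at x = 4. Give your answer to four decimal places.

0.5000

With M_i denoting the second derivative at x_i, h_i = 2, 2, and Δ_i = (y_(i+1) − y_i)/h_i = 2, -5/2:
  2·M_0 + 8·M_1 + 2·M_2 = 6(Δ_1 - Δ_0) = -27
Clamped end conditions give two more equations: 2h_0·M_0 + h_0·M_1 = 6(Δ_0 - g'(2)) = 24 and h_1·M_1 + 2h_1·M_2 = 6(g'(6) - Δ_1) = 6.
Hence M_0 = 19/2, M_1 = -7, M_2 = 5.
On [4, 6], g'(x) = b_1 + 2c_1·(x - 4) + 3d_1·(x - 4)² with b_1 = Δ_1 - h_1(2M_1 + M_2)/6 = 1/2, c_1 = M_1/2 = -7/2, d_1 = (M_2 - M_1)/(6h_1) = 1. So g'(4) = 1/2.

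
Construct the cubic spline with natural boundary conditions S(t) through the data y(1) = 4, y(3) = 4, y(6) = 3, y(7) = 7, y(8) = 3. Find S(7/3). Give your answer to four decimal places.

Put M_i = S'' at the i-th knot. Here h = (2, 3, 1, 1) and Δ = (0, -1/3, 4, -4), so the interior equations h_(i-1)·M_(i-1) + 2(h_(i-1)+h_i)·M_i + h_i·M_(i+1) = 6(Δ_i − Δ_(i-1)) read
  2·M_0 + 10·M_1 + 3·M_2 = 6(Δ_1 - Δ_0) = -2
  3·M_1 + 8·M_2 + 1·M_3 = 6(Δ_2 - Δ_1) = 26
  1·M_2 + 4·M_3 + 1·M_4 = 6(Δ_3 - Δ_2) = -48
Natural end conditions: M_0 = M_4 = 0.
Solving the tridiagonal system: M_0 = 0, M_1 = -259/137, M_2 = 772/137, M_3 = -1837/137, M_4 = 0.
On [1, 3], S(t) = 4 + 259/411·(t - 1) + 0·(t - 1)² - 259/1644·(t - 1)³.
With (t - 1) = 4/3: S(7/3) = 49568/11097.

4.4668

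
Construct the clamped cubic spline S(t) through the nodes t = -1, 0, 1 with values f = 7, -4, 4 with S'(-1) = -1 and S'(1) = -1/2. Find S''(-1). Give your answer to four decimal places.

-58.2500

With M_i denoting the second derivative at x_i, h_i = 1, 1, and Δ_i = (y_(i+1) − y_i)/h_i = -11, 8:
  1·M_0 + 4·M_1 + 1·M_2 = 6(Δ_1 - Δ_0) = 114
Clamped end conditions give two more equations: 2h_0·M_0 + h_0·M_1 = 6(Δ_0 - S'(-1)) = -60 and h_1·M_1 + 2h_1·M_2 = 6(S'(1) - Δ_1) = -51.
Forward elimination and back-substitution give M_0 = -233/4, M_1 = 113/2, M_2 = -215/4.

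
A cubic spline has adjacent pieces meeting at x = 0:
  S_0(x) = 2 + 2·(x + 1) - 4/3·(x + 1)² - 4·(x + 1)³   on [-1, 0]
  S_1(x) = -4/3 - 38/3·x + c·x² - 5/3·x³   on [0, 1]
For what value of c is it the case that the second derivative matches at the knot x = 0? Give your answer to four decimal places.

-13.3333

S_0''(x) = -8/3 - 24·(x + 1), so S_0''(0) = -80/3. On the right, S_1''(0) = 2c, so c = -40/3.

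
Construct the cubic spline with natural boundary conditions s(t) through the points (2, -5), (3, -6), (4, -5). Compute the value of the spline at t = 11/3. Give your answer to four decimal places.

Let M_i = s''(x_i). Step sizes h_i = 1, 1; slopes of the chords Δ_i = (y_(i+1) - y_i)/h_i = -1, 1.
  1·M_0 + 4·M_1 + 1·M_2 = 6(Δ_1 - Δ_0) = 12
Natural end conditions: M_0 = M_2 = 0.
Hence M_0 = 0, M_1 = 3, M_2 = 0.
On [3, 4], s(t) = -6 + 0·(t - 3) + 3/2·(t - 3)² - 1/2·(t - 3)³.
With (t - 3) = 2/3: s(11/3) = -148/27.

-5.4815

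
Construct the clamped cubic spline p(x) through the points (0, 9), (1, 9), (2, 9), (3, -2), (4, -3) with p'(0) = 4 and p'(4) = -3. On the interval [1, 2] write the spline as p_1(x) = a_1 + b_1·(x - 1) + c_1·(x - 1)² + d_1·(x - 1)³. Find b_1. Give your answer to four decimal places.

Write σ_i for p''(x_i). With h_i = 1, 1, 1, 1 and divided differences Δ_i = 0, 0, -11, -1, the continuity of p' gives the tridiagonal system
  1·σ_0 + 4·σ_1 + 1·σ_2 = 6(Δ_1 - Δ_0) = 0
  1·σ_1 + 4·σ_2 + 1·σ_3 = 6(Δ_2 - Δ_1) = -66
  1·σ_2 + 4·σ_3 + 1·σ_4 = 6(Δ_3 - Δ_2) = 60
Clamped end conditions give two more equations: 2h_0·σ_0 + h_0·σ_1 = 6(Δ_0 - p'(0)) = -24 and h_3·σ_3 + 2h_3·σ_4 = 6(p'(4) - Δ_3) = -12.
Forward elimination and back-substitution give σ_0 = -487/28, σ_1 = 151/14, σ_2 = -103/4, σ_3 = 367/14, σ_4 = -535/28.
On [1, 2], with p_1(x) = a_1 + b_1·(x - 1) + c_1·(x - 1)² + d_1·(x - 1)³: c_1 = σ_1/2 = 151/28, d_1 = (σ_2 - σ_1)/(6h_1) = -341/56, b_1 = Δ_1 - h_1(2σ_1 + σ_2)/6 = 39/56.

0.6964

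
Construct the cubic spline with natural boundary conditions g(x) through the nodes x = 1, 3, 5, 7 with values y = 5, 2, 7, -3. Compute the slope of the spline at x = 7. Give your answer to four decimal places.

-7.2667

Write m_i for g''(x_i). With h_i = 2, 2, 2 and divided differences Δ_i = -3/2, 5/2, -5, the continuity of g' gives the tridiagonal system
  2·m_0 + 8·m_1 + 2·m_2 = 6(Δ_1 - Δ_0) = 24
  2·m_1 + 8·m_2 + 2·m_3 = 6(Δ_2 - Δ_1) = -45
Natural end conditions: m_0 = m_3 = 0.
Forward elimination and back-substitution give m_0 = 0, m_1 = 47/10, m_2 = -34/5, m_3 = 0.
On [5, 7], g'(x) = b_2 + 2c_2·(x - 5) + 3d_2·(x - 5)² with b_2 = Δ_2 - h_2(2m_2 + m_3)/6 = -7/15, c_2 = m_2/2 = -17/5, d_2 = (m_3 - m_2)/(6h_2) = 17/30. So g'(7) = -109/15.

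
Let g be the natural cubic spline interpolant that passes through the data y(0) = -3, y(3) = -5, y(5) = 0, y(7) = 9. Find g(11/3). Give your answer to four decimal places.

With M_i denoting the second derivative at x_i, h_i = 3, 2, 2, and Δ_i = (y_(i+1) − y_i)/h_i = -2/3, 5/2, 9/2:
  3·M_0 + 10·M_1 + 2·M_2 = 6(Δ_1 - Δ_0) = 19
  2·M_1 + 8·M_2 + 2·M_3 = 6(Δ_2 - Δ_1) = 12
Natural end conditions: M_0 = M_3 = 0.
Solving the tridiagonal system: M_0 = 0, M_1 = 32/19, M_2 = 41/38, M_3 = 0.
On [3, 5], g(x) = -5 + 58/57·(x - 3) + 16/19·(x - 3)² - 23/456·(x - 3)³.
With (x - 3) = 2/3: g(11/3) = -6098/1539.

-3.9623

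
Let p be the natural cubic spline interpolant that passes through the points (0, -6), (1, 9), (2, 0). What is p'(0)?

Write m_i for p''(x_i). With h_i = 1, 1 and divided differences Δ_i = 15, -9, the continuity of p' gives the tridiagonal system
  1·m_0 + 4·m_1 + 1·m_2 = 6(Δ_1 - Δ_0) = -144
Natural end conditions: m_0 = m_2 = 0.
Solving the tridiagonal system: m_0 = 0, m_1 = -36, m_2 = 0.
On [0, 1], p'(x) = b_0 + 2c_0·x + 3d_0·x² with b_0 = Δ_0 - h_0(2m_0 + m_1)/6 = 21, c_0 = m_0/2 = 0, d_0 = (m_1 - m_0)/(6h_0) = -6. So p'(0) = 21.

21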